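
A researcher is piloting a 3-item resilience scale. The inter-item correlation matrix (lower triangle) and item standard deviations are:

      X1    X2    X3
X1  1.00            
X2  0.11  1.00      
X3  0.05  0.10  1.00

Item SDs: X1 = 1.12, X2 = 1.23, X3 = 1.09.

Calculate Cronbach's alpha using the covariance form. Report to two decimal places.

Cronbach's alpha = 0.22

Σσ²ᵢ = 1.12² + 1.23² + 1.09² = 3.9554
Covariances σ_ij = r_ij · s_i · s_j:
  σ(X1,X2) = 0.11 × 1.12 × 1.23 = 0.1515
  σ(X1,X3) = 0.05 × 1.12 × 1.09 = 0.0610
  σ(X2,X3) = 0.10 × 1.23 × 1.09 = 0.1341
σ²_T = Σσ²ᵢ + 2·Σσ_ij = 3.9554 + 2 × 0.3466 = 4.6486
α = (3/2)·(1 − 3.9554/4.6486) = 0.22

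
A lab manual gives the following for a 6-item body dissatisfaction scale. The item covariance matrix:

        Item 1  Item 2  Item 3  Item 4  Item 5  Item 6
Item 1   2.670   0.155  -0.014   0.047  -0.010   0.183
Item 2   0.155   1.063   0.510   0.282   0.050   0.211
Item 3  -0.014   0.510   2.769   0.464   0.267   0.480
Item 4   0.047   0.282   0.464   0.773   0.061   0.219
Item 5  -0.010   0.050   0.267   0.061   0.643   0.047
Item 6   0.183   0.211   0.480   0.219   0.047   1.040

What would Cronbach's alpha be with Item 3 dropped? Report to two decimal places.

α = 0.36

Remaining items: Item 1, Item 2, Item 4, Item 5, Item 6 (k = 5).
ΣVar(i) = 2.670 + 1.063 + 0.773 + 0.643 + 1.040 = 6.189
Var(T) = 6.189 + 2 × 1.245 = 8.679
α (item deleted) = (5/4)·(1 − 6.189/8.679) = 0.36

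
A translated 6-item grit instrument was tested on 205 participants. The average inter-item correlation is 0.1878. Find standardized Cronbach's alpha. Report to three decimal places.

α = 0.581

Standardized α = k·r̄ / (1 + (k−1)·r̄) = 6 × 0.1878 / (1 + 5 × 0.1878)
  = 1.1268 / 1.9390 = 0.581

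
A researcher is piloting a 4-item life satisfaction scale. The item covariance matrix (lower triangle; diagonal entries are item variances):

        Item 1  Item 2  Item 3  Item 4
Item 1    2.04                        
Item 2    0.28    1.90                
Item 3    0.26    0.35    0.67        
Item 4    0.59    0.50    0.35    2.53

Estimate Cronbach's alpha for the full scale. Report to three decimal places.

sum of item variances = 2.04 + 1.90 + 0.67 + 2.53 = 7.14
Sum of off-diagonal covariances = 2.33
σ²_T = 7.14 + 2 × 2.33 = 11.80
α = (k/(k−1))·(1 − sum of item variances/σ²_T) = (4/3)·(1 − 7.14/11.80) = 0.527

Cronbach's alpha = 0.527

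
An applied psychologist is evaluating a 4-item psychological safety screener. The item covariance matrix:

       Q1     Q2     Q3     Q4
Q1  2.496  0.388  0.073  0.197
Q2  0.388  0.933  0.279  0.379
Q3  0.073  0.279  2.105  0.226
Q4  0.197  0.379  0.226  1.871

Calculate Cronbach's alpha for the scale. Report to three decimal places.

Σσ²ᵢ = 2.496 + 0.933 + 2.105 + 1.871 = 7.405
Σ_{i<j} σ_ij = 1.542
σ²_total = 7.405 + 2 × 1.542 = 10.489
α = (k/(k−1))·(1 − Σσ²ᵢ/σ²_total) = (4/3)·(1 − 7.405/10.489) = 0.392

Cronbach's alpha = 0.392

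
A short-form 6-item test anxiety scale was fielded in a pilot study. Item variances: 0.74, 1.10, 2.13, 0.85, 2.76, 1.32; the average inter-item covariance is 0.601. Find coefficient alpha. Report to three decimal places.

coefficient alpha = 0.803

sum of item variances = 0.74 + 1.10 + 2.13 + 0.85 + 2.76 + 1.32 = 8.90
Sum of the 15 distinct covariances = 15 × 0.601 = 9.015
total variance = sum of item variances + 2·Σcov = 8.90 + 2 × 9.015 = 26.930
α = (6/5)·(1 − 8.90/26.930) = 0.803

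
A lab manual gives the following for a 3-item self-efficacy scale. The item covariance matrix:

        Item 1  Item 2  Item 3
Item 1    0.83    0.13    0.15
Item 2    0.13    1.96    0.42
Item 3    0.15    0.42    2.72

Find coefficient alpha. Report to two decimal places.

coefficient alpha = 0.30

sum of item variances = 0.83 + 1.96 + 2.72 = 5.51
Sum of off-diagonal covariances = 0.70
Var(T) = 5.51 + 2 × 0.70 = 6.91
α = (k/(k−1))·(1 − sum of item variances/Var(T)) = (3/2)·(1 − 5.51/6.91) = 0.30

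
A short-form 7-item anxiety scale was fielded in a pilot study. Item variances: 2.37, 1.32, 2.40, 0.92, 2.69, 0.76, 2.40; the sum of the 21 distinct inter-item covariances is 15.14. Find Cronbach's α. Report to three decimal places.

sum of item variances = 2.37 + 1.32 + 2.40 + 0.92 + 2.69 + 0.76 + 2.40 = 12.86
Sum of distinct covariances = 15.14
total variance = sum of item variances + 2·Σcov = 12.86 + 2 × 15.14 = 43.14
α = (7/6)·(1 − 12.86/43.14) = 0.819

Cronbach's α = 0.819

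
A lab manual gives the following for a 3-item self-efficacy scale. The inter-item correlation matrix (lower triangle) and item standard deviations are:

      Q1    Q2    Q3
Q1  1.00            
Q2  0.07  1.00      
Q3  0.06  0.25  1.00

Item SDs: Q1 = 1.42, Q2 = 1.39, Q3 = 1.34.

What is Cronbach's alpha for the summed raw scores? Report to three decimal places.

Σσ²ᵢ = 1.42² + 1.39² + 1.34² = 5.7441
Covariances σ_ij = r_ij · s_i · s_j:
  σ(Q1,Q2) = 0.07 × 1.42 × 1.39 = 0.1382
  σ(Q1,Q3) = 0.06 × 1.42 × 1.34 = 0.1142
  σ(Q2,Q3) = 0.25 × 1.39 × 1.34 = 0.4657
σ²_T = Σσ²ᵢ + 2·Σσ_ij = 5.7441 + 2 × 0.7181 = 7.1803
α = (3/2)·(1 − 5.7441/7.1803) = 0.300

α = 0.300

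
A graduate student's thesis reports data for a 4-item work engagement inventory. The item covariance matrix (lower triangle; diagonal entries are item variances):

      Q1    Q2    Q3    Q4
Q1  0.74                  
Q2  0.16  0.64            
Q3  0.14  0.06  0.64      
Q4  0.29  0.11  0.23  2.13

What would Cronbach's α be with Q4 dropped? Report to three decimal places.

Cronbach's α = 0.394

Remaining items: Q1, Q2, Q3 (k = 3).
Σσᵢ² = 0.74 + 0.64 + 0.64 = 2.02
total variance = 2.02 + 2 × 0.36 = 2.74
α (item deleted) = (3/2)·(1 − 2.02/2.74) = 0.394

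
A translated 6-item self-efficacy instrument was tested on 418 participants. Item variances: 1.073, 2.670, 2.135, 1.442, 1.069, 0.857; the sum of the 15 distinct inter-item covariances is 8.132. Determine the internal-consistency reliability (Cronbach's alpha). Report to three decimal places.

α = 0.765

Σσᵢ² = 1.073 + 2.670 + 2.135 + 1.442 + 1.069 + 0.857 = 9.246
Sum of distinct covariances = 8.132
Var(T) = Σσᵢ² + 2·Σcov = 9.246 + 2 × 8.132 = 25.510
α = (6/5)·(1 − 9.246/25.510) = 0.765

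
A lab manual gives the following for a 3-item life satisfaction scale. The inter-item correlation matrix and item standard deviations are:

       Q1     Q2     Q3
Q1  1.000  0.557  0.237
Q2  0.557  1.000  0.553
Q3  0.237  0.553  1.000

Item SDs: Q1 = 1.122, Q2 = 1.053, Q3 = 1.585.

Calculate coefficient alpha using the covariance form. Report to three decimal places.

Σσ²ᵢ = 1.122² + 1.053² + 1.585² = 4.8799
Covariances σ_ij = r_ij · s_i · s_j:
  σ(Q1,Q2) = 0.557 × 1.122 × 1.053 = 0.6581
  σ(Q1,Q3) = 0.237 × 1.122 × 1.585 = 0.4215
  σ(Q2,Q3) = 0.553 × 1.053 × 1.585 = 0.9230
σ²_T = Σσ²ᵢ + 2·Σσ_ij = 4.8799 + 2 × 2.0026 = 8.8851
α = (3/2)·(1 − 4.8799/8.8851) = 0.676

coefficient alpha = 0.676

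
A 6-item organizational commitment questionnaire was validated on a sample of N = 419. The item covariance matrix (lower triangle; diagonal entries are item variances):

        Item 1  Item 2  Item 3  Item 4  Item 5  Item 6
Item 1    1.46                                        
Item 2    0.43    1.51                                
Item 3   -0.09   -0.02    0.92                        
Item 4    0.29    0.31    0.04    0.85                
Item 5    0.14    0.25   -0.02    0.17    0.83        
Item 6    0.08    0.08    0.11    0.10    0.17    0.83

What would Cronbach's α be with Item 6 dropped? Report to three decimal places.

Remaining items: Item 1, Item 2, Item 3, Item 4, Item 5 (k = 5).
sum of item variances = 1.46 + 1.51 + 0.92 + 0.85 + 0.83 = 5.57
total variance = 5.57 + 2 × 1.50 = 8.57
α (item deleted) = (5/4)·(1 − 5.57/8.57) = 0.438

α = 0.438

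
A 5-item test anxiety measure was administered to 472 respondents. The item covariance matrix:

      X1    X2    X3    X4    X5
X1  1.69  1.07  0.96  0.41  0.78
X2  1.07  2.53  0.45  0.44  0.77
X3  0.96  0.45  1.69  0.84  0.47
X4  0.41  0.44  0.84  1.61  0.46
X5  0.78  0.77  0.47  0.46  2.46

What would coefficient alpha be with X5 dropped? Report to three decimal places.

Remaining items: X1, X2, X3, X4 (k = 4).
ΣVar(i) = 1.69 + 2.53 + 1.69 + 1.61 = 7.52
σ²_total = 7.52 + 2 × 4.17 = 15.86
α (item deleted) = (4/3)·(1 − 7.52/15.86) = 0.701

α = 0.701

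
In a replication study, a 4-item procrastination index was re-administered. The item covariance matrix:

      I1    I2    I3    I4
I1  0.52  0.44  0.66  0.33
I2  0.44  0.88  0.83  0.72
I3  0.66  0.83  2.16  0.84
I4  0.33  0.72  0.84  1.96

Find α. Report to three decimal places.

Σσ²ᵢ = 0.52 + 0.88 + 2.16 + 1.96 = 5.52
Sum of the distinct covariances = 3.82
total variance = 5.52 + 2 × 3.82 = 13.16
α = (k/(k−1))·(1 − Σσ²ᵢ/total variance) = (4/3)·(1 − 5.52/13.16) = 0.774

α = 0.774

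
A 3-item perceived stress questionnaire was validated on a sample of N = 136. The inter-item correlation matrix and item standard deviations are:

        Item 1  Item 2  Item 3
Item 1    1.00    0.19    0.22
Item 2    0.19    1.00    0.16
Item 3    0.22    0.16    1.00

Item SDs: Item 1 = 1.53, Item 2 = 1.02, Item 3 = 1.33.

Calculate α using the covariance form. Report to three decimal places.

α = 0.408

Σσ²ᵢ = 1.53² + 1.02² + 1.33² = 5.1502
Covariances σ_ij = r_ij · s_i · s_j:
  σ(Item 1,Item 2) = 0.19 × 1.53 × 1.02 = 0.2965
  σ(Item 1,Item 3) = 0.22 × 1.53 × 1.33 = 0.4477
  σ(Item 2,Item 3) = 0.16 × 1.02 × 1.33 = 0.2171
σ²_T = Σσ²ᵢ + 2·Σσ_ij = 5.1502 + 2 × 0.9613 = 7.0728
α = (3/2)·(1 − 5.1502/7.0728) = 0.408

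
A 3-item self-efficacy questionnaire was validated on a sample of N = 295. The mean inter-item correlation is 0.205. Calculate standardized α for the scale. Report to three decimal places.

Standardized α = k·r̄ / (1 + (k−1)·r̄) = 3 × 0.205 / (1 + 2 × 0.205)
  = 0.6150 / 1.4100 = 0.436

standardized α = 0.436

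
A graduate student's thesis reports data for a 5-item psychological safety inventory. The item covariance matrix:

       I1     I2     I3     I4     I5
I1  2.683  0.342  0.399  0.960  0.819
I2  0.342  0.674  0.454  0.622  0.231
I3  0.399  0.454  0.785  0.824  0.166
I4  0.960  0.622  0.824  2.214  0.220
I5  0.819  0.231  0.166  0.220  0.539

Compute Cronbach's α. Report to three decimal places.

sum of item variances = 2.683 + 0.674 + 0.785 + 2.214 + 0.539 = 6.895
Sum of the distinct covariances = 5.037
σ²_total = 6.895 + 2 × 5.037 = 16.969
α = (k/(k−1))·(1 − sum of item variances/σ²_total) = (5/4)·(1 − 6.895/16.969) = 0.742

α = 0.742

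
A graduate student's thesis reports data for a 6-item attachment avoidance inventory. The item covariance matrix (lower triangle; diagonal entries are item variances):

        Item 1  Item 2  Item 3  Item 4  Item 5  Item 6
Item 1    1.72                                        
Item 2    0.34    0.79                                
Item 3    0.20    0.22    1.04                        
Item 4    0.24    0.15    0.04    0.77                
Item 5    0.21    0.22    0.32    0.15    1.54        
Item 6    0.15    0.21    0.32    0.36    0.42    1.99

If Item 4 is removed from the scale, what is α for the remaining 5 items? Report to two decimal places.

α = 0.53

Remaining items: Item 1, Item 2, Item 3, Item 5, Item 6 (k = 5).
sum of item variances = 1.72 + 0.79 + 1.04 + 1.54 + 1.99 = 7.08
Var(T) = 7.08 + 2 × 2.61 = 12.30
α (item deleted) = (5/4)·(1 − 7.08/12.30) = 0.53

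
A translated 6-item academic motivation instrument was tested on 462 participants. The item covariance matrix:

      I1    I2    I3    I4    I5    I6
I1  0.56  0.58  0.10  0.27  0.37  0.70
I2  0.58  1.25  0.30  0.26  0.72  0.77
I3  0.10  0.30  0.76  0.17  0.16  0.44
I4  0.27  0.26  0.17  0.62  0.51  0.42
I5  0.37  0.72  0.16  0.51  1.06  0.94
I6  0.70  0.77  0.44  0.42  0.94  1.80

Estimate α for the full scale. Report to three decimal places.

Σσ²ᵢ = 0.56 + 1.25 + 0.76 + 0.62 + 1.06 + 1.80 = 6.05
Σ_{i<j} σ_ij = 6.71
total variance = 6.05 + 2 × 6.71 = 19.47
α = (k/(k−1))·(1 − Σσ²ᵢ/total variance) = (6/5)·(1 − 6.05/19.47) = 0.827

α = 0.827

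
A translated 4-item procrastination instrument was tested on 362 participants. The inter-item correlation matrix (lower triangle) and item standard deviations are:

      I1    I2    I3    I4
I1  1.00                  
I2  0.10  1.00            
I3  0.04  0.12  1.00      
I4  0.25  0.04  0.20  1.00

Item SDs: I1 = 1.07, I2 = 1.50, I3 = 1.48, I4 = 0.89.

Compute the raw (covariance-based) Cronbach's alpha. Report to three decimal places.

α = 0.329

Σσ²ᵢ = 1.07² + 1.50² + 1.48² + 0.89² = 6.3774
Covariances σ_ij = r_ij · s_i · s_j:
  σ(I1,I2) = 0.10 × 1.07 × 1.50 = 0.1605
  σ(I1,I3) = 0.04 × 1.07 × 1.48 = 0.0633
  σ(I1,I4) = 0.25 × 1.07 × 0.89 = 0.2381
  σ(I2,I3) = 0.12 × 1.50 × 1.48 = 0.2664
  σ(I2,I4) = 0.04 × 1.50 × 0.89 = 0.0534
  σ(I3,I4) = 0.20 × 1.48 × 0.89 = 0.2634
σ²_T = Σσ²ᵢ + 2·Σσ_ij = 6.3774 + 2 × 1.0451 = 8.4676
α = (4/3)·(1 − 6.3774/8.4676) = 0.329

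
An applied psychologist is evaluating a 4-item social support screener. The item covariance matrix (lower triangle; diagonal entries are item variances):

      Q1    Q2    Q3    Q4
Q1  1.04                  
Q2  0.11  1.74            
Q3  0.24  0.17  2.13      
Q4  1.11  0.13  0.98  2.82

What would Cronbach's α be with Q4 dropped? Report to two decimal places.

Remaining items: Q1, Q2, Q3 (k = 3).
Σσ²ᵢ = 1.04 + 1.74 + 2.13 = 4.91
Var(T) = 4.91 + 2 × 0.52 = 5.95
α (item deleted) = (3/2)·(1 − 4.91/5.95) = 0.26

α = 0.26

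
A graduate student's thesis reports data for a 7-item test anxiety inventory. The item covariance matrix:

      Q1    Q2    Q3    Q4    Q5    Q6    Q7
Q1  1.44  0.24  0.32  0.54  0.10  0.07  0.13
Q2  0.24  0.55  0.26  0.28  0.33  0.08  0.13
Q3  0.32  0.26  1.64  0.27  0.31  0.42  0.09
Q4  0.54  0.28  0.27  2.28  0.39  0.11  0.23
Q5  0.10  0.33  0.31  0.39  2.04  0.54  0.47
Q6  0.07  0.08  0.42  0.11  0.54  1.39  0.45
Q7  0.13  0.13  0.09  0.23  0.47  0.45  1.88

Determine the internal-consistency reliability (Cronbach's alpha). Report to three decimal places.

Cronbach's alpha = 0.591

ΣVar(i) = 1.44 + 0.55 + 1.64 + 2.28 + 2.04 + 1.39 + 1.88 = 11.22
Σ_{i<j} σ_ij = 5.76
total variance = 11.22 + 2 × 5.76 = 22.74
α = (k/(k−1))·(1 − ΣVar(i)/total variance) = (7/6)·(1 − 11.22/22.74) = 0.591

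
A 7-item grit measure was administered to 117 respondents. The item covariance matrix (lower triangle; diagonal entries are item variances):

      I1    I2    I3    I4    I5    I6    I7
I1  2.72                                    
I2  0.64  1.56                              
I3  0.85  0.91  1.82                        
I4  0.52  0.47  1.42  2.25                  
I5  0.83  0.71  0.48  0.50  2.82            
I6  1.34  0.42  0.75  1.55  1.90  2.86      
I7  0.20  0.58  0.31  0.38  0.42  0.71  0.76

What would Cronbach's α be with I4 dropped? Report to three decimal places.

Remaining items: I1, I2, I3, I5, I6, I7 (k = 6).
Σσ²ᵢ = 2.72 + 1.56 + 1.82 + 2.82 + 2.86 + 0.76 = 12.54
σ²_T = 12.54 + 2 × 11.05 = 34.64
α (item deleted) = (6/5)·(1 − 12.54/34.64) = 0.766

α = 0.766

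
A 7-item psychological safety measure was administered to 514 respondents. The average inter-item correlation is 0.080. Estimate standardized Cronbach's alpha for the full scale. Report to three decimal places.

Standardized α = k·r̄ / (1 + (k−1)·r̄) = 7 × 0.080 / (1 + 6 × 0.080)
  = 0.5600 / 1.4800 = 0.378

α = 0.378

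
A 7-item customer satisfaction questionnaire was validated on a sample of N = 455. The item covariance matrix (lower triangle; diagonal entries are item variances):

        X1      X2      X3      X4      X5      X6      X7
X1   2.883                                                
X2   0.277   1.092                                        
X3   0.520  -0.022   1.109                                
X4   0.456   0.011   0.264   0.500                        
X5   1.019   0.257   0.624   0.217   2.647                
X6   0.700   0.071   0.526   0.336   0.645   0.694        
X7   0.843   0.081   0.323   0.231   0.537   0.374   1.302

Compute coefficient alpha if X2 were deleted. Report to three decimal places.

coefficient alpha = 0.750

Remaining items: X1, X3, X4, X5, X6, X7 (k = 6).
ΣVar(i) = 2.883 + 1.109 + 0.500 + 2.647 + 0.694 + 1.302 = 9.135
Var(T) = 9.135 + 2 × 7.615 = 24.365
α (item deleted) = (6/5)·(1 − 9.135/24.365) = 0.750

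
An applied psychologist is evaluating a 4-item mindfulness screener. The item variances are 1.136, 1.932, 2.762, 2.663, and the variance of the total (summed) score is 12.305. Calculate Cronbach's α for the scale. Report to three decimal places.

Cronbach's α = 0.413

sum of item variances = 1.136 + 1.932 + 2.762 + 2.663 = 8.493
α = (k/(k−1))·(1 − sum of item variances/Var(T)) = (4/3)·(1 − 8.493/12.305) = 0.413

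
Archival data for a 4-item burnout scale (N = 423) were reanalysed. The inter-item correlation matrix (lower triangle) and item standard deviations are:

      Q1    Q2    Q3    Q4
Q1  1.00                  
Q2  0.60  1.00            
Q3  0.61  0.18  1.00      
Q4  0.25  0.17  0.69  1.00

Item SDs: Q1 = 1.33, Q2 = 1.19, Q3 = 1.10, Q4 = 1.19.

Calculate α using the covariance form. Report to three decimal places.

Σσ²ᵢ = 1.33² + 1.19² + 1.10² + 1.19² = 5.8111
Covariances σ_ij = r_ij · s_i · s_j:
  σ(Q1,Q2) = 0.60 × 1.33 × 1.19 = 0.9496
  σ(Q1,Q3) = 0.61 × 1.33 × 1.10 = 0.8924
  σ(Q1,Q4) = 0.25 × 1.33 × 1.19 = 0.3957
  σ(Q2,Q3) = 0.18 × 1.19 × 1.10 = 0.2356
  σ(Q2,Q4) = 0.17 × 1.19 × 1.19 = 0.2407
  σ(Q3,Q4) = 0.69 × 1.10 × 1.19 = 0.9032
σ²_T = Σσ²ᵢ + 2·Σσ_ij = 5.8111 + 2 × 3.6172 = 13.0455
α = (4/3)·(1 − 5.8111/13.0455) = 0.739

α = 0.739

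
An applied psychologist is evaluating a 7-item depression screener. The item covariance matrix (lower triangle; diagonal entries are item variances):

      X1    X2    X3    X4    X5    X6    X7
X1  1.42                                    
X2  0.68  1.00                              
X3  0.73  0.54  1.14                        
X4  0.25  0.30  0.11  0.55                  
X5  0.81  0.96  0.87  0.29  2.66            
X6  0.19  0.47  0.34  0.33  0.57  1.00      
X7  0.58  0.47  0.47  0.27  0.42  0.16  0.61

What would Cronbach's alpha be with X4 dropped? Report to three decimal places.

Remaining items: X1, X2, X3, X5, X6, X7 (k = 6).
ΣVar(i) = 1.42 + 1.00 + 1.14 + 2.66 + 1.00 + 0.61 = 7.83
σ²_T = 7.83 + 2 × 8.26 = 24.35
α (item deleted) = (6/5)·(1 − 7.83/24.35) = 0.814

α = 0.814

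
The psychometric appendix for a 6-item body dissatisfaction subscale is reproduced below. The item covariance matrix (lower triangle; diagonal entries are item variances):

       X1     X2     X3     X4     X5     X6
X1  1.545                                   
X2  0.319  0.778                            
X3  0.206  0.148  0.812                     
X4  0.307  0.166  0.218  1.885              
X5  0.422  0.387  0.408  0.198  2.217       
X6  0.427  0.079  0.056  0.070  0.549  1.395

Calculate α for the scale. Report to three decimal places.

Σσᵢ² = 1.545 + 0.778 + 0.812 + 1.885 + 2.217 + 1.395 = 8.632
Σ_{i<j} σ_ij = 3.960
total variance = 8.632 + 2 × 3.960 = 16.552
α = (k/(k−1))·(1 − Σσᵢ²/total variance) = (6/5)·(1 − 8.632/16.552) = 0.574

α = 0.574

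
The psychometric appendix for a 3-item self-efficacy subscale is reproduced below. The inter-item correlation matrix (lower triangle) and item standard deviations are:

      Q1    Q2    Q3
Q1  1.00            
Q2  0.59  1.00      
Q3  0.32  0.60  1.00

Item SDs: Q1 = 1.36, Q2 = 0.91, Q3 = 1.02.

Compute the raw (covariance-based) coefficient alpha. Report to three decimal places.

coefficient alpha = 0.723

Σσ²ᵢ = 1.36² + 0.91² + 1.02² = 3.7181
Covariances σ_ij = r_ij · s_i · s_j:
  σ(Q1,Q2) = 0.59 × 1.36 × 0.91 = 0.7302
  σ(Q1,Q3) = 0.32 × 1.36 × 1.02 = 0.4439
  σ(Q2,Q3) = 0.60 × 0.91 × 1.02 = 0.5569
σ²_T = Σσ²ᵢ + 2·Σσ_ij = 3.7181 + 2 × 1.7310 = 7.1801
α = (3/2)·(1 − 3.7181/7.1801) = 0.723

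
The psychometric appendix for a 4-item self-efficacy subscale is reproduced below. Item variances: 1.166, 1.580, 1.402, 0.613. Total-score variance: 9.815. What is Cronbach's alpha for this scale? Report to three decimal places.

sum of item variances = 1.166 + 1.580 + 1.402 + 0.613 = 4.761
α = (k/(k−1))·(1 − sum of item variances/σ²_total) = (4/3)·(1 − 4.761/9.815) = 0.687

Cronbach's alpha = 0.687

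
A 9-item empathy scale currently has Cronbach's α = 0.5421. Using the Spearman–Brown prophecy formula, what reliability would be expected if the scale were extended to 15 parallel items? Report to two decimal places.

Length factor m = 15/9 = 1.6667
α' = m·α / (1 + (m−1)·α)
   = 15/9 × 0.5421 / (1 + (15/9 − 1) × 0.5421)
   = 0.9035 / 1.3614 = 0.66

predicted reliability = 0.66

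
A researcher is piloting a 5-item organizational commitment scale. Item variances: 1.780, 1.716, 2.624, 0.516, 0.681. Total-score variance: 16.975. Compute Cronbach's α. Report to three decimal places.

Cronbach's α = 0.711

sum of item variances = 1.780 + 1.716 + 2.624 + 0.516 + 0.681 = 7.317
α = (k/(k−1))·(1 − sum of item variances/total variance) = (5/4)·(1 − 7.317/16.975) = 0.711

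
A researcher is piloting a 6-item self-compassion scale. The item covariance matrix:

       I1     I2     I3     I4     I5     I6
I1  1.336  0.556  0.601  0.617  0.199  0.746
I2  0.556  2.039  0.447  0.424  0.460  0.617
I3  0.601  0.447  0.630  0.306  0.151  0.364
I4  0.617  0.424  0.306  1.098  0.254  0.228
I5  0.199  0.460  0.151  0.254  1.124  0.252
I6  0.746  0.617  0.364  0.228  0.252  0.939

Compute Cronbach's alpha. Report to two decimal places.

Σσ²ᵢ = 1.336 + 2.039 + 0.630 + 1.098 + 1.124 + 0.939 = 7.166
Sum of the distinct covariances = 6.222
σ²_total = 7.166 + 2 × 6.222 = 19.610
α = (k/(k−1))·(1 − Σσ²ᵢ/σ²_total) = (6/5)·(1 − 7.166/19.610) = 0.76

α = 0.76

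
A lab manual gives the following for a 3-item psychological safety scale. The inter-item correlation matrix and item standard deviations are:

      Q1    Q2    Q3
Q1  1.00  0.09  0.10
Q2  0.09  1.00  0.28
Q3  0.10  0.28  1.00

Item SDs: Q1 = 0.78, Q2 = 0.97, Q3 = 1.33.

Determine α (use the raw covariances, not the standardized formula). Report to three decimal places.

α = 0.365

Σσ²ᵢ = 0.78² + 0.97² + 1.33² = 3.3182
Covariances σ_ij = r_ij · s_i · s_j:
  σ(Q1,Q2) = 0.09 × 0.78 × 0.97 = 0.0681
  σ(Q1,Q3) = 0.10 × 0.78 × 1.33 = 0.1037
  σ(Q2,Q3) = 0.28 × 0.97 × 1.33 = 0.3612
σ²_T = Σσ²ᵢ + 2·Σσ_ij = 3.3182 + 2 × 0.5330 = 4.3842
α = (3/2)·(1 − 3.3182/4.3842) = 0.365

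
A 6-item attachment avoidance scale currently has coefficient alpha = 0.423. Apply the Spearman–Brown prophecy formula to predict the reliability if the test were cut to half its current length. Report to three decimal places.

predicted reliability = 0.268

Length factor m = 1/2
α' = m·α / (1 − (1−m)·α)
   = 1/2 × 0.423 / (1 − (1 − 1/2) × 0.423)
   = 0.2115 / 0.7885 = 0.268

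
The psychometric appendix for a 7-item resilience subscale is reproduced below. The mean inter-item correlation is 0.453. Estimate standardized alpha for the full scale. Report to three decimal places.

Standardized α = k·r̄ / (1 + (k−1)·r̄) = 7 × 0.453 / (1 + 6 × 0.453)
  = 3.1710 / 3.7180 = 0.853

α = 0.853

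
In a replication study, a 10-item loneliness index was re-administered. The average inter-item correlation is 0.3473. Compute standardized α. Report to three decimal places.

Standardized α = k·r̄ / (1 + (k−1)·r̄) = 10 × 0.3473 / (1 + 9 × 0.3473)
  = 3.4730 / 4.1257 = 0.842

α = 0.842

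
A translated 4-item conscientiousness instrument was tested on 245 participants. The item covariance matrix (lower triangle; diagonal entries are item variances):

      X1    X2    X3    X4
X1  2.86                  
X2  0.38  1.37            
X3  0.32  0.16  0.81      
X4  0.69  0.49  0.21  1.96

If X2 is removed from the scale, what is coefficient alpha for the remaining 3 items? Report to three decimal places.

Remaining items: X1, X3, X4 (k = 3).
ΣVar(i) = 2.86 + 0.81 + 1.96 = 5.63
σ²_total = 5.63 + 2 × 1.22 = 8.07
α (item deleted) = (3/2)·(1 − 5.63/8.07) = 0.454

coefficient alpha = 0.454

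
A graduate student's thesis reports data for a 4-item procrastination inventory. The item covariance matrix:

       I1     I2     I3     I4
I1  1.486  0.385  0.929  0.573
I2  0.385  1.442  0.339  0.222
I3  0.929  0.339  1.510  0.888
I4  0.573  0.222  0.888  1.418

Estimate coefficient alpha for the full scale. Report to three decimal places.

ΣVar(i) = 1.486 + 1.442 + 1.510 + 1.418 = 5.856
Σ_{i<j} σ_ij = 3.336
σ²_T = 5.856 + 2 × 3.336 = 12.528
α = (k/(k−1))·(1 − ΣVar(i)/σ²_T) = (4/3)·(1 − 5.856/12.528) = 0.710

coefficient alpha = 0.710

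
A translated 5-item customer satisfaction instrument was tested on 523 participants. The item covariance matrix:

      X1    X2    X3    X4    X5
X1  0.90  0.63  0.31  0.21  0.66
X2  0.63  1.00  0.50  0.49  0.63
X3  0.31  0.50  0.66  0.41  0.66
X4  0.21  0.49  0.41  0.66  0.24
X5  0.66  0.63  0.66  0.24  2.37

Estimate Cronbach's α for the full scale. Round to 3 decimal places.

α = 0.786

Σσ²ᵢ = 0.90 + 1.00 + 0.66 + 0.66 + 2.37 = 5.59
Sum of off-diagonal covariances = 4.74
σ²_T = 5.59 + 2 × 4.74 = 15.07
α = (k/(k−1))·(1 − Σσ²ᵢ/σ²_T) = (5/4)·(1 − 5.59/15.07) = 0.786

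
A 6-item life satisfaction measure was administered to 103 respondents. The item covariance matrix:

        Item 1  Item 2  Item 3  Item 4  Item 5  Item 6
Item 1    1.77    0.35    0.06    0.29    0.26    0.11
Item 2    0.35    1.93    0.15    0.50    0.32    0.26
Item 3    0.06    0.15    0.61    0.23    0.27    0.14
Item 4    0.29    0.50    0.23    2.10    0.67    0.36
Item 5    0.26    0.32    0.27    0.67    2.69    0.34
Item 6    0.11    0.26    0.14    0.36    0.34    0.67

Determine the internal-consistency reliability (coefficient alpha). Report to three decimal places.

Σσ²ᵢ = 1.77 + 1.93 + 0.61 + 2.10 + 2.69 + 0.67 = 9.77
Σ_{i<j} σ_ij = 4.31
total variance = 9.77 + 2 × 4.31 = 18.39
α = (k/(k−1))·(1 − Σσ²ᵢ/total variance) = (6/5)·(1 − 9.77/18.39) = 0.562

coefficient alpha = 0.562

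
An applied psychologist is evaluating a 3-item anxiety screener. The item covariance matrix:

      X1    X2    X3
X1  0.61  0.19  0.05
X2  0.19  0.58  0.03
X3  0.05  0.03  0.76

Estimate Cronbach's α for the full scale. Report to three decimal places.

sum of item variances = 0.61 + 0.58 + 0.76 = 1.95
Σ_{i<j} σ_ij = 0.27
σ²_T = 1.95 + 2 × 0.27 = 2.49
α = (k/(k−1))·(1 − sum of item variances/σ²_T) = (3/2)·(1 − 1.95/2.49) = 0.325

α = 0.325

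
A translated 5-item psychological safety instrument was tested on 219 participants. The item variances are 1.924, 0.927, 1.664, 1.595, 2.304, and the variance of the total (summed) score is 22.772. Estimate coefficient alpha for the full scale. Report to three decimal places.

Σσ²ᵢ = 1.924 + 0.927 + 1.664 + 1.595 + 2.304 = 8.414
α = (k/(k−1))·(1 − Σσ²ᵢ/Var(T)) = (5/4)·(1 − 8.414/22.772) = 0.788

coefficient alpha = 0.788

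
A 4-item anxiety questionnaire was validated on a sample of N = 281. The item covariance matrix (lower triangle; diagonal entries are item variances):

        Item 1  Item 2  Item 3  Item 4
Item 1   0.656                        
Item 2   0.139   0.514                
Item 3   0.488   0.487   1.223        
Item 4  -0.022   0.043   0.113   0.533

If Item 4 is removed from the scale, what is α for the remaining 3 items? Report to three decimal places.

Remaining items: Item 1, Item 2, Item 3 (k = 3).
Σσᵢ² = 0.656 + 0.514 + 1.223 = 2.393
total variance = 2.393 + 2 × 1.114 = 4.621
α (item deleted) = (3/2)·(1 − 2.393/4.621) = 0.723

α = 0.723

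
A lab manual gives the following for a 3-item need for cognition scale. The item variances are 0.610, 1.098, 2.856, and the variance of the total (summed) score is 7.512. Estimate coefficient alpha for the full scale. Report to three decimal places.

coefficient alpha = 0.589

Σσ²ᵢ = 0.610 + 1.098 + 2.856 = 4.564
α = (k/(k−1))·(1 − Σσ²ᵢ/σ²_total) = (3/2)·(1 − 4.564/7.512) = 0.589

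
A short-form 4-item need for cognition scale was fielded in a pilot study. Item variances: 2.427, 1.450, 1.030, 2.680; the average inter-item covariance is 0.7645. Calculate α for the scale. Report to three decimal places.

Σσ²ᵢ = 2.427 + 1.450 + 1.030 + 2.680 = 7.587
Sum of the 6 distinct covariances = 6 × 0.7645 = 4.5870
σ²_total = Σσ²ᵢ + 2·Σcov = 7.587 + 2 × 4.5870 = 16.7610
α = (4/3)·(1 − 7.587/16.7610) = 0.730

α = 0.730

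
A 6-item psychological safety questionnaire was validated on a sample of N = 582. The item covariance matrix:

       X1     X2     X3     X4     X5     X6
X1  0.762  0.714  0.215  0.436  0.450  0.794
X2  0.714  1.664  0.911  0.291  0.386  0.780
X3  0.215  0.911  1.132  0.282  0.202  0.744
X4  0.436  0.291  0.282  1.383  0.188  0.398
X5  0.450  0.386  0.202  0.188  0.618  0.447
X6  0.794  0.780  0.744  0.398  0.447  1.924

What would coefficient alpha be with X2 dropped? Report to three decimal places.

α = 0.735

Remaining items: X1, X3, X4, X5, X6 (k = 5).
sum of item variances = 0.762 + 1.132 + 1.383 + 0.618 + 1.924 = 5.819
total variance = 5.819 + 2 × 4.156 = 14.131
α (item deleted) = (5/4)·(1 − 5.819/14.131) = 0.735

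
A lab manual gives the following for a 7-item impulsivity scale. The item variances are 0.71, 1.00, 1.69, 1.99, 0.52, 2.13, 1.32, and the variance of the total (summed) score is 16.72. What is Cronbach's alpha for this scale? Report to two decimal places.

Cronbach's alpha = 0.51

ΣVar(i) = 0.71 + 1.00 + 1.69 + 1.99 + 0.52 + 2.13 + 1.32 = 9.36
α = (k/(k−1))·(1 − ΣVar(i)/σ²_T) = (7/6)·(1 − 9.36/16.72) = 0.51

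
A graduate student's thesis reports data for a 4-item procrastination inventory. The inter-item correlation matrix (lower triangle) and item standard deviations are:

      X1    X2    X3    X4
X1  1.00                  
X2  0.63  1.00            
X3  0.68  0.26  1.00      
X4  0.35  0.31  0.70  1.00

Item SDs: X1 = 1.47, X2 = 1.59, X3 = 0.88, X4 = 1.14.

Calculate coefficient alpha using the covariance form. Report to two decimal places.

α = 0.77

Σσ²ᵢ = 1.47² + 1.59² + 0.88² + 1.14² = 6.7630
Covariances σ_ij = r_ij · s_i · s_j:
  σ(X1,X2) = 0.63 × 1.47 × 1.59 = 1.4725
  σ(X1,X3) = 0.68 × 1.47 × 0.88 = 0.8796
  σ(X1,X4) = 0.35 × 1.47 × 1.14 = 0.5865
  σ(X2,X3) = 0.26 × 1.59 × 0.88 = 0.3638
  σ(X2,X4) = 0.31 × 1.59 × 1.14 = 0.5619
  σ(X3,X4) = 0.70 × 0.88 × 1.14 = 0.7022
σ²_T = Σσ²ᵢ + 2·Σσ_ij = 6.7630 + 2 × 4.5665 = 15.8960
α = (4/3)·(1 − 6.7630/15.8960) = 0.77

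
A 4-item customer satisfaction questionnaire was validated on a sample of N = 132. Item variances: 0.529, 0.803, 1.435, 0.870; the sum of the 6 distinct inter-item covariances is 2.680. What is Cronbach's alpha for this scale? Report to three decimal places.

ΣVar(i) = 0.529 + 0.803 + 1.435 + 0.870 = 3.637
Sum of distinct covariances = 2.680
σ²_total = ΣVar(i) + 2·Σcov = 3.637 + 2 × 2.680 = 8.997
α = (4/3)·(1 − 3.637/8.997) = 0.794

α = 0.794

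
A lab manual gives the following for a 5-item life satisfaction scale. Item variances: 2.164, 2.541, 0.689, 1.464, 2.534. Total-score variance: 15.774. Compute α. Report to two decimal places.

ΣVar(i) = 2.164 + 2.541 + 0.689 + 1.464 + 2.534 = 9.392
α = (k/(k−1))·(1 − ΣVar(i)/σ²_total) = (5/4)·(1 − 9.392/15.774) = 0.51

α = 0.51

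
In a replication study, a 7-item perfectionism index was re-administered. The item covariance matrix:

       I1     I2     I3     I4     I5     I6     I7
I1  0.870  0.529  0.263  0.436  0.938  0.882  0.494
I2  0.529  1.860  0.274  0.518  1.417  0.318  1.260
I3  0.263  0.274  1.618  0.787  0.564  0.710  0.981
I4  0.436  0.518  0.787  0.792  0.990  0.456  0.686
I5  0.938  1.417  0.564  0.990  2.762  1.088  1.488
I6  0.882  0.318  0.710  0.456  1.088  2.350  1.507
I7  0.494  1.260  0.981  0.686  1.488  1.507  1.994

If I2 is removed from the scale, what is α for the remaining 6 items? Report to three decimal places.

Remaining items: I1, I3, I4, I5, I6, I7 (k = 6).
Σσ²ᵢ = 0.870 + 1.618 + 0.792 + 2.762 + 2.350 + 1.994 = 10.386
σ²_T = 10.386 + 2 × 12.270 = 34.926
α (item deleted) = (6/5)·(1 − 10.386/34.926) = 0.843

α = 0.843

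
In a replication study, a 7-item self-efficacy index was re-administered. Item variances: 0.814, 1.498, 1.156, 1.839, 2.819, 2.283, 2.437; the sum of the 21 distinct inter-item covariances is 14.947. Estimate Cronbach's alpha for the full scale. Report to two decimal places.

Σσᵢ² = 0.814 + 1.498 + 1.156 + 1.839 + 2.819 + 2.283 + 2.437 = 12.846
Sum of distinct covariances = 14.947
Var(T) = Σσᵢ² + 2·Σcov = 12.846 + 2 × 14.947 = 42.740
α = (7/6)·(1 − 12.846/42.740) = 0.82

Cronbach's alpha = 0.82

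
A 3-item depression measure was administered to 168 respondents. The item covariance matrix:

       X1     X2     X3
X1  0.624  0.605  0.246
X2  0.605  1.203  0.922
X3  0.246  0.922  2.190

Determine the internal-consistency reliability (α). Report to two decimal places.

Σσ²ᵢ = 0.624 + 1.203 + 2.190 = 4.017
Σ_{i<j} σ_ij = 1.773
Var(T) = 4.017 + 2 × 1.773 = 7.563
α = (k/(k−1))·(1 − Σσ²ᵢ/Var(T)) = (3/2)·(1 − 4.017/7.563) = 0.70

α = 0.70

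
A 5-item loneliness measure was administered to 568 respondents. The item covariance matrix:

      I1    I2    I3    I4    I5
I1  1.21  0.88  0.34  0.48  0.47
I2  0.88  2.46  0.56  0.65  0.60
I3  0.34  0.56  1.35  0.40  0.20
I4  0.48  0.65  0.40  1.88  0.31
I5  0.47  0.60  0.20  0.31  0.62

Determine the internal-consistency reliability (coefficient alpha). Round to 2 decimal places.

Σσ²ᵢ = 1.21 + 2.46 + 1.35 + 1.88 + 0.62 = 7.52
Sum of the distinct covariances = 4.89
σ²_T = 7.52 + 2 × 4.89 = 17.30
α = (k/(k−1))·(1 − Σσ²ᵢ/σ²_T) = (5/4)·(1 − 7.52/17.30) = 0.71

α = 0.71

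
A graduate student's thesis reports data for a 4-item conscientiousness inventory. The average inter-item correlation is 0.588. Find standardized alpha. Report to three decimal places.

α = 0.851

Standardized α = k·r̄ / (1 + (k−1)·r̄) = 4 × 0.588 / (1 + 3 × 0.588)
  = 2.3520 / 2.7640 = 0.851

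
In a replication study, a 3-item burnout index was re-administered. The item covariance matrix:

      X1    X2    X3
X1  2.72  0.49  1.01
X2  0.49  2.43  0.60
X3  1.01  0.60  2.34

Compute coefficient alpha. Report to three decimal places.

Σσᵢ² = 2.72 + 2.43 + 2.34 = 7.49
Sum of off-diagonal covariances = 2.10
σ²_T = 7.49 + 2 × 2.10 = 11.69
α = (k/(k−1))·(1 − Σσᵢ²/σ²_T) = (3/2)·(1 − 7.49/11.69) = 0.539

coefficient alpha = 0.539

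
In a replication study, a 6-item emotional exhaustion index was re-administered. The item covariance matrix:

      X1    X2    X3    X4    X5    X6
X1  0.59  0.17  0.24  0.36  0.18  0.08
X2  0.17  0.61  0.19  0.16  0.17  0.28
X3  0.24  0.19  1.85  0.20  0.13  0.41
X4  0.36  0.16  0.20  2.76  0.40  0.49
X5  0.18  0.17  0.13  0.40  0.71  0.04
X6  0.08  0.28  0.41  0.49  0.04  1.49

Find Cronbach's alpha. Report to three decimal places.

Σσ²ᵢ = 0.59 + 0.61 + 1.85 + 2.76 + 0.71 + 1.49 = 8.01
Sum of off-diagonal covariances = 3.50
σ²_T = 8.01 + 2 × 3.50 = 15.01
α = (k/(k−1))·(1 − Σσ²ᵢ/σ²_T) = (6/5)·(1 − 8.01/15.01) = 0.560

α = 0.560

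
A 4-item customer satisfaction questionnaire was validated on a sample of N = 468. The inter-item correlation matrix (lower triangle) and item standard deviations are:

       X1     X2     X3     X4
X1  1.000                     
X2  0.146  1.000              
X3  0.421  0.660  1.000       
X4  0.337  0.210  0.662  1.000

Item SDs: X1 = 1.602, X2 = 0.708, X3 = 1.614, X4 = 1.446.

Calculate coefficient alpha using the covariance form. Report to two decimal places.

Σσ²ᵢ = 1.602² + 0.708² + 1.614² + 1.446² = 7.7636
Covariances σ_ij = r_ij · s_i · s_j:
  σ(X1,X2) = 0.146 × 1.602 × 0.708 = 0.1656
  σ(X1,X3) = 0.421 × 1.602 × 1.614 = 1.0885
  σ(X1,X4) = 0.337 × 1.602 × 1.446 = 0.7807
  σ(X2,X3) = 0.660 × 0.708 × 1.614 = 0.7542
  σ(X2,X4) = 0.210 × 0.708 × 1.446 = 0.2150
  σ(X3,X4) = 0.662 × 1.614 × 1.446 = 1.5450
σ²_T = Σσ²ᵢ + 2·Σσ_ij = 7.7636 + 2 × 4.5490 = 16.8616
α = (4/3)·(1 − 7.7636/16.8616) = 0.72

α = 0.72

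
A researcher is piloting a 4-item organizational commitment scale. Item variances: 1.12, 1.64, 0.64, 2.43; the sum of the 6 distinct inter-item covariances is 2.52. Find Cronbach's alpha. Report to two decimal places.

sum of item variances = 1.12 + 1.64 + 0.64 + 2.43 = 5.83
Sum of distinct covariances = 2.52
Var(T) = sum of item variances + 2·Σcov = 5.83 + 2 × 2.52 = 10.87
α = (4/3)·(1 − 5.83/10.87) = 0.62

Cronbach's alpha = 0.62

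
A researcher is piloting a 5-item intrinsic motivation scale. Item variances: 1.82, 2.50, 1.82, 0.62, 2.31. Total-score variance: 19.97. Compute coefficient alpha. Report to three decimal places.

ΣVar(i) = 1.82 + 2.50 + 1.82 + 0.62 + 2.31 = 9.07
α = (k/(k−1))·(1 − ΣVar(i)/total variance) = (5/4)·(1 − 9.07/19.97) = 0.682

coefficient alpha = 0.682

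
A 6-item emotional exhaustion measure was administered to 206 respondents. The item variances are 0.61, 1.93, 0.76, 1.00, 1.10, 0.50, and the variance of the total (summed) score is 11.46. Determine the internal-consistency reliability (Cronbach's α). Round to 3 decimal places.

Cronbach's α = 0.582

Σσᵢ² = 0.61 + 1.93 + 0.76 + 1.00 + 1.10 + 0.50 = 5.90
α = (k/(k−1))·(1 − Σσᵢ²/σ²_T) = (6/5)·(1 − 5.90/11.46) = 0.582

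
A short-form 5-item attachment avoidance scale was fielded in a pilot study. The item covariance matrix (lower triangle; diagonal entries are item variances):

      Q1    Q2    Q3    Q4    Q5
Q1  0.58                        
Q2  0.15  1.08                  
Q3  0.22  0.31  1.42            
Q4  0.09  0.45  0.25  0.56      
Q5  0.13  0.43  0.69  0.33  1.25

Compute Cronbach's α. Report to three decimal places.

α = 0.694

sum of item variances = 0.58 + 1.08 + 1.42 + 0.56 + 1.25 = 4.89
Sum of the distinct covariances = 3.05
Var(T) = 4.89 + 2 × 3.05 = 10.99
α = (k/(k−1))·(1 − sum of item variances/Var(T)) = (5/4)·(1 − 4.89/10.99) = 0.694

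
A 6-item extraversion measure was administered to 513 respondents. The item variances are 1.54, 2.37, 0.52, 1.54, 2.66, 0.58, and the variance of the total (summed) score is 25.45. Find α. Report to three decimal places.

α = 0.766

ΣVar(i) = 1.54 + 2.37 + 0.52 + 1.54 + 2.66 + 0.58 = 9.21
α = (k/(k−1))·(1 − ΣVar(i)/Var(T)) = (6/5)·(1 − 9.21/25.45) = 0.766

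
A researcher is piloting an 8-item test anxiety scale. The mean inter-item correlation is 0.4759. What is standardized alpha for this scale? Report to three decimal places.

Standardized α = k·r̄ / (1 + (k−1)·r̄) = 8 × 0.4759 / (1 + 7 × 0.4759)
  = 3.8072 / 4.3313 = 0.879

α = 0.879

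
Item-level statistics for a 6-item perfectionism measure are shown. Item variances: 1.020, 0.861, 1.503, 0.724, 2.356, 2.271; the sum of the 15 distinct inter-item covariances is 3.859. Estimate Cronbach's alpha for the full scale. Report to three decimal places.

α = 0.563

sum of item variances = 1.020 + 0.861 + 1.503 + 0.724 + 2.356 + 2.271 = 8.735
Sum of distinct covariances = 3.859
σ²_T = sum of item variances + 2·Σcov = 8.735 + 2 × 3.859 = 16.453
α = (6/5)·(1 − 8.735/16.453) = 0.563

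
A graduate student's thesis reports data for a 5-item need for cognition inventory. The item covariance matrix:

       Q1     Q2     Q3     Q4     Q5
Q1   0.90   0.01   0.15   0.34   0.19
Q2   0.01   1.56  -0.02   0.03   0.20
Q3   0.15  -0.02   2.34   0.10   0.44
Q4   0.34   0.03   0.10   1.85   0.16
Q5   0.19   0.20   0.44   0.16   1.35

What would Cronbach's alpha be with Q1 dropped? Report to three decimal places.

Remaining items: Q2, Q3, Q4, Q5 (k = 4).
sum of item variances = 1.56 + 2.34 + 1.85 + 1.35 = 7.10
total variance = 7.10 + 2 × 0.91 = 8.92
α (item deleted) = (4/3)·(1 − 7.10/8.92) = 0.272

Cronbach's alpha = 0.272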